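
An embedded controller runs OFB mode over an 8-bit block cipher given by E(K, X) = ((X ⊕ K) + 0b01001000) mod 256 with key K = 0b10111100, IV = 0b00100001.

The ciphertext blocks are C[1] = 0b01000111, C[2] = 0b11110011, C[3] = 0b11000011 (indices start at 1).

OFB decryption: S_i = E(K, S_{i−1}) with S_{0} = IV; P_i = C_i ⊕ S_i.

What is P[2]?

P[1]: S = E(K, 0b00100001) = 0b11100101; 0b01000111 ⊕ 0b11100101 = 0b10100010.
P[2]: S = E(K, 0b11100101) = 0b10100001; 0b11110011 ⊕ 0b10100001 = 0b01010010.

P[2] = 0b01010010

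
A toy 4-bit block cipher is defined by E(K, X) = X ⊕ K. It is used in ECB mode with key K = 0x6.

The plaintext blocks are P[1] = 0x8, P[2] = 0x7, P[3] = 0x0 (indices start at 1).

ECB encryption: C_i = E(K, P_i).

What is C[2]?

C[2] = 0x1

C[2]: E(K, 0x7) = 0x1.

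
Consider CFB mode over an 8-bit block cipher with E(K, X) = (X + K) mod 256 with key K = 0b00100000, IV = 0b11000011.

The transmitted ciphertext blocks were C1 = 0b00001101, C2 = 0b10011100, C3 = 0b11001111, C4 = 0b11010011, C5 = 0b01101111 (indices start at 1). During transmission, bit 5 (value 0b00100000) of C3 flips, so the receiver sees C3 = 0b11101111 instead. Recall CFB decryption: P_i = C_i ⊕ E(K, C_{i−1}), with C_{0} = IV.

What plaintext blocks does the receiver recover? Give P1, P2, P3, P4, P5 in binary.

P1 = 0b11101110, P2 = 0b10110001, P3 = 0b01010011, P4 = 0b11011100, P5 = 0b10011100

Only C3 changed, to 0b11101111. In CFB, a change in C_i flips the same bit in P_i and garbles P_{i+1}. Decrypting the received ciphertext:
P1: E(K, 0b11000011) = 0b11100011; 0b00001101 ⊕ 0b11100011 = 0b11101110.
P2: E(K, 0b00001101) = 0b00101101; 0b10011100 ⊕ 0b00101101 = 0b10110001.
P3: E(K, 0b10011100) = 0b10111100; 0b11101111 ⊕ 0b10111100 = 0b01010011.
P4: E(K, 0b11101111) = 0b00001111; 0b11010011 ⊕ 0b00001111 = 0b11011100.
P5: E(K, 0b11010011) = 0b11110011; 0b01101111 ⊕ 0b11110011 = 0b10011100.
Blocks that differ from the original plaintext: P3, P4.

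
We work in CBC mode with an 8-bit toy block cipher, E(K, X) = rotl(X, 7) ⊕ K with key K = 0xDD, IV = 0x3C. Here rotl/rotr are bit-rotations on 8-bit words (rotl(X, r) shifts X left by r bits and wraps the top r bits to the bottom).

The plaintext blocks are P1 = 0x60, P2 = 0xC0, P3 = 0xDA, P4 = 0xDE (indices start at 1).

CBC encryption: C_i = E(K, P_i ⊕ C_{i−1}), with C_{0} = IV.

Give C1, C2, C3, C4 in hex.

C1 = 0xF3, C2 = 0x44, C3 = 0x92, C4 = 0xFB

C1: P1 ⊕ 0x3C = 0x5C; E(K, 0x5C) = 0xF3.
C2: P2 ⊕ 0xF3 = 0x33; E(K, 0x33) = 0x44.
C3: P3 ⊕ 0x44 = 0x9E; E(K, 0x9E) = 0x92.
C4: P4 ⊕ 0x92 = 0x4C; E(K, 0x4C) = 0xFB.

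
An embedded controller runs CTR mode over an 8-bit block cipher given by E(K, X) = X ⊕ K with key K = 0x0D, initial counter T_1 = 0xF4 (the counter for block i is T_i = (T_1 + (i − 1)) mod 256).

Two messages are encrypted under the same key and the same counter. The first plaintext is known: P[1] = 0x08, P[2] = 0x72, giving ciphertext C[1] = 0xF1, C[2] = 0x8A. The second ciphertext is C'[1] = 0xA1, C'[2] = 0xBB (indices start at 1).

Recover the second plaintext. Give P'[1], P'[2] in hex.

P'[1] = 0x58, P'[2] = 0x43

In CTR with a reused counter, both messages share the same keystream S_i, so C_i ⊕ C'_i = P_i ⊕ P'_i and thus P'_i = P_i ⊕ C_i ⊕ C'_i.
P'[1]: 0x08 ⊕ 0xF1 ⊕ 0xA1 = 0x58.
P'[2]: 0x72 ⊕ 0x8A ⊕ 0xBB = 0x43.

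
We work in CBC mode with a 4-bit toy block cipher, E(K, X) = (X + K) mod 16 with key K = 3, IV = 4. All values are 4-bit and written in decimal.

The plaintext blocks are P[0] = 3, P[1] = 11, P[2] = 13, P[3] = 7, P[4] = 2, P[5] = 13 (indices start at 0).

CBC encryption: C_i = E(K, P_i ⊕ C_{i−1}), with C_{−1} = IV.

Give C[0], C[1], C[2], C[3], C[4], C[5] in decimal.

C[0] = 10, C[1] = 4, C[2] = 12, C[3] = 14, C[4] = 15, C[5] = 5

C[0]: P[0] ⊕ 4 = 7; E(K, 7) = 10.
C[1]: P[1] ⊕ 10 = 1; E(K, 1) = 4.
C[2]: P[2] ⊕ 4 = 9; E(K, 9) = 12.
C[3]: P[3] ⊕ 12 = 11; E(K, 11) = 14.
C[4]: P[4] ⊕ 14 = 12; E(K, 12) = 15.
C[5]: P[5] ⊕ 15 = 2; E(K, 2) = 5.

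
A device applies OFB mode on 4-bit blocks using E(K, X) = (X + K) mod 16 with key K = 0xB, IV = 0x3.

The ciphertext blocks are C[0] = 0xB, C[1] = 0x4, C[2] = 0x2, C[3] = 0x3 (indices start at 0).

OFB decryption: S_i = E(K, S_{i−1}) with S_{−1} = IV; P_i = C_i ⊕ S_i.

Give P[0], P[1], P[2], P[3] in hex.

P[0] = 0x5, P[1] = 0xD, P[2] = 0x6, P[3] = 0xC

P[0]: S = E(K, 0x3) = 0xE; 0xB ⊕ 0xE = 0x5.
P[1]: S = E(K, 0xE) = 0x9; 0x4 ⊕ 0x9 = 0xD.
P[2]: S = E(K, 0x9) = 0x4; 0x2 ⊕ 0x4 = 0x6.
P[3]: S = E(K, 0x4) = 0xF; 0x3 ⊕ 0xF = 0xC.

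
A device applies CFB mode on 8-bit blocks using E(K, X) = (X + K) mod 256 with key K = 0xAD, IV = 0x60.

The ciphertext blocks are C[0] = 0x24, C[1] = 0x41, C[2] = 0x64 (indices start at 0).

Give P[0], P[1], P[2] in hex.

CFB decryption: P_i = C_i ⊕ E(K, C_{i−1}), with C_{−1} = IV.
P[0]: E(K, 0x60) = 0x0D; 0x24 ⊕ 0x0D = 0x29.
P[1]: E(K, 0x24) = 0xD1; 0x41 ⊕ 0xD1 = 0x90.
P[2]: E(K, 0x41) = 0xEE; 0x64 ⊕ 0xEE = 0x8A.

P[0] = 0x29, P[1] = 0x90, P[2] = 0x8A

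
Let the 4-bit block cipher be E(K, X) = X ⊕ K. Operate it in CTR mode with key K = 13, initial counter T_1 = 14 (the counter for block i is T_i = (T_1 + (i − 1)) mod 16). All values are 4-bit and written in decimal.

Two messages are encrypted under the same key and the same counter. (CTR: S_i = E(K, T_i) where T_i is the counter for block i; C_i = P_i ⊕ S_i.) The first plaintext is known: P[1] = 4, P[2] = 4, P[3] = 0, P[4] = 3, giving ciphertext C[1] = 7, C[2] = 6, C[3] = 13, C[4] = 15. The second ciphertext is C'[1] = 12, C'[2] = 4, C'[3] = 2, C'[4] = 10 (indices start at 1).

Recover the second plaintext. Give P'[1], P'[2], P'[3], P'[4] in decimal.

In CTR with a reused counter, both messages share the same keystream S_i, so C_i ⊕ C'_i = P_i ⊕ P'_i and thus P'_i = P_i ⊕ C_i ⊕ C'_i.
P'[1]: 4 ⊕ 7 ⊕ 12 = 15.
P'[2]: 4 ⊕ 6 ⊕ 4 = 6.
P'[3]: 0 ⊕ 13 ⊕ 2 = 15.
P'[4]: 3 ⊕ 15 ⊕ 10 = 6.

P'[1] = 15, P'[2] = 6, P'[3] = 15, P'[4] = 6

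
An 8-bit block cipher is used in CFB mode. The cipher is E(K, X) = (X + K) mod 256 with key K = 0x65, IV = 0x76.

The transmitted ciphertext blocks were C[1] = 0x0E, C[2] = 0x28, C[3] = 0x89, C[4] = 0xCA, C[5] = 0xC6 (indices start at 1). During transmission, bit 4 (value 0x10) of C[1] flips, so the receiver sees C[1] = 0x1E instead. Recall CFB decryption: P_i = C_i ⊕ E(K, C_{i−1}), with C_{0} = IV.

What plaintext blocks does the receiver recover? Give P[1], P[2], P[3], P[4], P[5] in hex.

P[1] = 0xC5, P[2] = 0xAB, P[3] = 0x04, P[4] = 0x24, P[5] = 0xE9

Only C[1] changed, to 0x1E. In CFB, a change in C_i flips the same bit in P_i and garbles P_{i+1}. Decrypting the received ciphertext:
P[1]: E(K, 0x76) = 0xDB; 0x1E ⊕ 0xDB = 0xC5.
P[2]: E(K, 0x1E) = 0x83; 0x28 ⊕ 0x83 = 0xAB.
P[3]: E(K, 0x28) = 0x8D; 0x89 ⊕ 0x8D = 0x04.
P[4]: E(K, 0x89) = 0xEE; 0xCA ⊕ 0xEE = 0x24.
P[5]: E(K, 0xCA) = 0x2F; 0xC6 ⊕ 0x2F = 0xE9.
Blocks that differ from the original plaintext: P[1], P[2].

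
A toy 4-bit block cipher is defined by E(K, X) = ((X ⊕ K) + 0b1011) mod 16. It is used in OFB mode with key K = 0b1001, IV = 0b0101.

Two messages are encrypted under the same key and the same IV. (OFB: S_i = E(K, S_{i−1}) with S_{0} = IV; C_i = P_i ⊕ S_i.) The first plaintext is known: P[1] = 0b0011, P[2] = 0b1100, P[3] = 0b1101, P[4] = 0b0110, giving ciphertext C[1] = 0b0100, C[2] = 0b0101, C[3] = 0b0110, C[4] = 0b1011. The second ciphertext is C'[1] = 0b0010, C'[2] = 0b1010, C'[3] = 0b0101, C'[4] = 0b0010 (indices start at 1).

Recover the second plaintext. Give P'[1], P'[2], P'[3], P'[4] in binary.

P'[1] = 0b0101, P'[2] = 0b0011, P'[3] = 0b1110, P'[4] = 0b1111

In OFB with a reused IV, both messages share the same keystream S_i, so C_i ⊕ C'_i = P_i ⊕ P'_i and thus P'_i = P_i ⊕ C_i ⊕ C'_i.
P'[1]: 0b0011 ⊕ 0b0100 ⊕ 0b0010 = 0b0101.
P'[2]: 0b1100 ⊕ 0b0101 ⊕ 0b1010 = 0b0011.
P'[3]: 0b1101 ⊕ 0b0110 ⊕ 0b0101 = 0b1110.
P'[4]: 0b0110 ⊕ 0b1011 ⊕ 0b0010 = 0b1111.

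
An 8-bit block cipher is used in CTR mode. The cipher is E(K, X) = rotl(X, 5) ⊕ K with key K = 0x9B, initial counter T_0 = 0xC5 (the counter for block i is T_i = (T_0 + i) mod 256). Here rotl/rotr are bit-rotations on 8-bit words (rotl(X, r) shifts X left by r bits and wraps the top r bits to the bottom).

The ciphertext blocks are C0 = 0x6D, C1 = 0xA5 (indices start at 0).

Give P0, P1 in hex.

P0 = 0x4E, P1 = 0xE6

CTR decryption: S_i = E(K, T_i) where T_i is the counter for block i; P_i = C_i ⊕ S_i.
P0: T = 0xC5, S = E(K, T) = 0x23; 0x6D ⊕ 0x23 = 0x4E.
P1: T = 0xC6, S = E(K, T) = 0x43; 0xA5 ⊕ 0x43 = 0xE6.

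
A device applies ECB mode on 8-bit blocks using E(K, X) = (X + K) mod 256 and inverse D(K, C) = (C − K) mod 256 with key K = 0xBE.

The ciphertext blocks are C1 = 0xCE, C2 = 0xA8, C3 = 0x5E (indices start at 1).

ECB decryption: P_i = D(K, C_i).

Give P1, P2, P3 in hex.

P1 = 0x10, P2 = 0xEA, P3 = 0xA0

P1: D(K, 0xCE) = 0x10.
P2: D(K, 0xA8) = 0xEA.
P3: D(K, 0x5E) = 0xA0.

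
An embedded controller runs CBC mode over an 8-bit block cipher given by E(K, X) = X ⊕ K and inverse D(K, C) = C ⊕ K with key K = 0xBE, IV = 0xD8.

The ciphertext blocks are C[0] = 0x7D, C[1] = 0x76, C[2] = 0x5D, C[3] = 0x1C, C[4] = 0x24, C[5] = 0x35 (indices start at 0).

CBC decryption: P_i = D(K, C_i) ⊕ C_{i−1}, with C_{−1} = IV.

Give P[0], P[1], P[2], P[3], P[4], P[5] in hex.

P[0]: D(K, 0x7D) = 0xC3; 0xC3 ⊕ 0xD8 = 0x1B.
P[1]: D(K, 0x76) = 0xC8; 0xC8 ⊕ 0x7D = 0xB5.
P[2]: D(K, 0x5D) = 0xE3; 0xE3 ⊕ 0x76 = 0x95.
P[3]: D(K, 0x1C) = 0xA2; 0xA2 ⊕ 0x5D = 0xFF.
P[4]: D(K, 0x24) = 0x9A; 0x9A ⊕ 0x1C = 0x86.
P[5]: D(K, 0x35) = 0x8B; 0x8B ⊕ 0x24 = 0xAF.

P[0] = 0x1B, P[1] = 0xB5, P[2] = 0x95, P[3] = 0xFF, P[4] = 0x86, P[5] = 0xAF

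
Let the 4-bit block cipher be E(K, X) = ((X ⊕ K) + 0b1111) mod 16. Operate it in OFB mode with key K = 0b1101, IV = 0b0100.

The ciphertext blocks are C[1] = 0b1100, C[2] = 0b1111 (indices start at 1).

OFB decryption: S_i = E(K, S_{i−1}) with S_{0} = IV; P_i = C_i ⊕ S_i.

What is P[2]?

P[2] = 0b1011

P[1]: S = E(K, 0b0100) = 0b1000; 0b1100 ⊕ 0b1000 = 0b0100.
P[2]: S = E(K, 0b1000) = 0b0100; 0b1111 ⊕ 0b0100 = 0b1011.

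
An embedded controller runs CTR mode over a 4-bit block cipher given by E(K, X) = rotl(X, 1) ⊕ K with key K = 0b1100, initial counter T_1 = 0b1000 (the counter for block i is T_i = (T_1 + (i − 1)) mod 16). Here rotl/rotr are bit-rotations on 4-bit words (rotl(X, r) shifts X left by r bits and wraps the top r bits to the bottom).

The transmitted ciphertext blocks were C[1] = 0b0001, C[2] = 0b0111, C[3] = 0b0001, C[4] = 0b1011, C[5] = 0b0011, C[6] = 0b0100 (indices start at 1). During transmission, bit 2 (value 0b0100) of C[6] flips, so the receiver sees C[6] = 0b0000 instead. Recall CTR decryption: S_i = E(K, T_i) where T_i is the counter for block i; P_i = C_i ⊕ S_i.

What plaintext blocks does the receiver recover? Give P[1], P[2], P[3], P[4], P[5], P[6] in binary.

P[1] = 0b1100, P[2] = 0b1000, P[3] = 0b1000, P[4] = 0b0000, P[5] = 0b0110, P[6] = 0b0111

Only C[6] changed, to 0b0000. In CTR, a change in C_i flips the same bit in P_i only; the keystream is unaffected. Decrypting the received ciphertext:
P[1]: T = 0b1000, S = E(K, T) = 0b1101; 0b0001 ⊕ 0b1101 = 0b1100.
P[2]: T = 0b1001, S = E(K, T) = 0b1111; 0b0111 ⊕ 0b1111 = 0b1000.
P[3]: T = 0b1010, S = E(K, T) = 0b1001; 0b0001 ⊕ 0b1001 = 0b1000.
P[4]: T = 0b1011, S = E(K, T) = 0b1011; 0b1011 ⊕ 0b1011 = 0b0000.
P[5]: T = 0b1100, S = E(K, T) = 0b0101; 0b0011 ⊕ 0b0101 = 0b0110.
P[6]: T = 0b1101, S = E(K, T) = 0b0111; 0b0000 ⊕ 0b0111 = 0b0111.
Blocks that differ from the original plaintext: P[6].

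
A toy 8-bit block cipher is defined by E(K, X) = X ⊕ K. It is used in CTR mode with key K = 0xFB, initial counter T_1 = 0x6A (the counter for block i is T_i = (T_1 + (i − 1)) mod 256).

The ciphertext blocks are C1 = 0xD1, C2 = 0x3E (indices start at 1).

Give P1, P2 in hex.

CTR decryption: S_i = E(K, T_i) where T_i is the counter for block i; P_i = C_i ⊕ S_i.
P1: T = 0x6A, S = E(K, T) = 0x91; 0xD1 ⊕ 0x91 = 0x40.
P2: T = 0x6B, S = E(K, T) = 0x90; 0x3E ⊕ 0x90 = 0xAE.

P1 = 0x40, P2 = 0xAE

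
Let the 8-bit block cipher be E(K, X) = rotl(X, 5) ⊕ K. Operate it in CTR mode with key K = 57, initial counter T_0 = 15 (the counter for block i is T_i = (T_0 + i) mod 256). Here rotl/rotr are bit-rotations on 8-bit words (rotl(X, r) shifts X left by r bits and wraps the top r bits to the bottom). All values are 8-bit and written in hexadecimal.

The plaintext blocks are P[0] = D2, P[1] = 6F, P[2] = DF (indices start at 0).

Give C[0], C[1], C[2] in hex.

CTR encryption: S_i = E(K, T_i) where T_i is the counter for block i; C_i = P_i ⊕ S_i.
C[0]: T = 15, S = E(K, T) = F5; D2 ⊕ F5 = 27.
C[1]: T = 16, S = E(K, T) = 95; 6F ⊕ 95 = FA.
C[2]: T = 17, S = E(K, T) = B5; DF ⊕ B5 = 6A.

C[0] = 27, C[1] = FA, C[2] = 6A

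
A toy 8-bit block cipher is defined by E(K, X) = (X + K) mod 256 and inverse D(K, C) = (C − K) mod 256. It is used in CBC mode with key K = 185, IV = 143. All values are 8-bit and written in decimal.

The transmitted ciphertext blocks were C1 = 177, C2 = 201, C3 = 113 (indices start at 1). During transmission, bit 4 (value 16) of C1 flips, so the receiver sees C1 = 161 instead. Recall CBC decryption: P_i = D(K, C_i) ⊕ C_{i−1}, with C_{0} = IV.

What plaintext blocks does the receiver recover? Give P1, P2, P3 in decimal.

Only C1 changed, to 161. In CBC, a change in C_i garbles P_i and flips the same bit in P_{i+1}. Decrypting the received ciphertext:
P1: D(K, 161) = 232; 232 ⊕ 143 = 103.
P2: D(K, 201) = 16; 16 ⊕ 161 = 177.
P3: D(K, 113) = 184; 184 ⊕ 201 = 113.
Blocks that differ from the original plaintext: P1, P2.

P1 = 103, P2 = 177, P3 = 113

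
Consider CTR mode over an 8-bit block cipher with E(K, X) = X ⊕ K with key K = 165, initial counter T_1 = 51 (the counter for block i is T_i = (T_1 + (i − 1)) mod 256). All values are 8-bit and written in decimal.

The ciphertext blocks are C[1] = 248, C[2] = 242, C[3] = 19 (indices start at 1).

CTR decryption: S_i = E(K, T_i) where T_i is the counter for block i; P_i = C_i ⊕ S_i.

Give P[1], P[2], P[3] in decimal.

P[1] = 110, P[2] = 99, P[3] = 131

P[1]: T = 51, S = E(K, T) = 150; 248 ⊕ 150 = 110.
P[2]: T = 52, S = E(K, T) = 145; 242 ⊕ 145 = 99.
P[3]: T = 53, S = E(K, T) = 144; 19 ⊕ 144 = 131.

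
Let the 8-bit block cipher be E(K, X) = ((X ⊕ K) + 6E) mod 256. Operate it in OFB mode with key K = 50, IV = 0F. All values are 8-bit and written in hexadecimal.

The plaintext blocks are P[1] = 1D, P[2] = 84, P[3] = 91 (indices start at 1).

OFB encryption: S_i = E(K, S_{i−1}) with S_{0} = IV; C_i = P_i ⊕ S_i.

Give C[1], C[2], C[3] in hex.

C[1] = D0, C[2] = 8F, C[3] = 58

C[1]: S = E(K, 0F) = CD; 1D ⊕ CD = D0.
C[2]: S = E(K, CD) = 0B; 84 ⊕ 0B = 8F.
C[3]: S = E(K, 0B) = C9; 91 ⊕ C9 = 58.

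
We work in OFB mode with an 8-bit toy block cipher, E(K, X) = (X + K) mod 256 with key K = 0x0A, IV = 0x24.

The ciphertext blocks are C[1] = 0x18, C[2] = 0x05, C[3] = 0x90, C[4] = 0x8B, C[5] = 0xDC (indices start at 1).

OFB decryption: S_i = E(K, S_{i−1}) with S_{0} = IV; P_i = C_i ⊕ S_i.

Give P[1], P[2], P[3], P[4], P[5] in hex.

P[1]: S = E(K, 0x24) = 0x2E; 0x18 ⊕ 0x2E = 0x36.
P[2]: S = E(K, 0x2E) = 0x38; 0x05 ⊕ 0x38 = 0x3D.
P[3]: S = E(K, 0x38) = 0x42; 0x90 ⊕ 0x42 = 0xD2.
P[4]: S = E(K, 0x42) = 0x4C; 0x8B ⊕ 0x4C = 0xC7.
P[5]: S = E(K, 0x4C) = 0x56; 0xDC ⊕ 0x56 = 0x8A.

P[1] = 0x36, P[2] = 0x3D, P[3] = 0xD2, P[4] = 0xC7, P[5] = 0x8A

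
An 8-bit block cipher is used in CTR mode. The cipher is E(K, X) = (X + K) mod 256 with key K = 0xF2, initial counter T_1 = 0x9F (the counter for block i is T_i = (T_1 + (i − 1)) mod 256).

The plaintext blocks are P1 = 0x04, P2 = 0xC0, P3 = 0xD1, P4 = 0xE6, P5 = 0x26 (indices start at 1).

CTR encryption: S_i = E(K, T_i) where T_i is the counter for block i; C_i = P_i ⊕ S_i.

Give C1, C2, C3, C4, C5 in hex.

C1: T = 0x9F, S = E(K, T) = 0x91; 0x04 ⊕ 0x91 = 0x95.
C2: T = 0xA0, S = E(K, T) = 0x92; 0xC0 ⊕ 0x92 = 0x52.
C3: T = 0xA1, S = E(K, T) = 0x93; 0xD1 ⊕ 0x93 = 0x42.
C4: T = 0xA2, S = E(K, T) = 0x94; 0xE6 ⊕ 0x94 = 0x72.
C5: T = 0xA3, S = E(K, T) = 0x95; 0x26 ⊕ 0x95 = 0xB3.

C1 = 0x95, C2 = 0x52, C3 = 0x42, C4 = 0x72, C5 = 0xB3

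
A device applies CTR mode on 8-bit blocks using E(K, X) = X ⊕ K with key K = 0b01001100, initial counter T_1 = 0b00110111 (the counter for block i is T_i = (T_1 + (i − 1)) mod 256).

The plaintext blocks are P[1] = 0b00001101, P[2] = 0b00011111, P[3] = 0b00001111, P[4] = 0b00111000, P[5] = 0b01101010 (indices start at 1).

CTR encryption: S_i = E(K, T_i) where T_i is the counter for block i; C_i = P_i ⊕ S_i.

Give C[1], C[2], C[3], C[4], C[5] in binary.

C[1] = 0b01110110, C[2] = 0b01101011, C[3] = 0b01111010, C[4] = 0b01001110, C[5] = 0b00011101

C[1]: T = 0b00110111, S = E(K, T) = 0b01111011; 0b00001101 ⊕ 0b01111011 = 0b01110110.
C[2]: T = 0b00111000, S = E(K, T) = 0b01110100; 0b00011111 ⊕ 0b01110100 = 0b01101011.
C[3]: T = 0b00111001, S = E(K, T) = 0b01110101; 0b00001111 ⊕ 0b01110101 = 0b01111010.
C[4]: T = 0b00111010, S = E(K, T) = 0b01110110; 0b00111000 ⊕ 0b01110110 = 0b01001110.
C[5]: T = 0b00111011, S = E(K, T) = 0b01110111; 0b01101010 ⊕ 0b01110111 = 0b00011101.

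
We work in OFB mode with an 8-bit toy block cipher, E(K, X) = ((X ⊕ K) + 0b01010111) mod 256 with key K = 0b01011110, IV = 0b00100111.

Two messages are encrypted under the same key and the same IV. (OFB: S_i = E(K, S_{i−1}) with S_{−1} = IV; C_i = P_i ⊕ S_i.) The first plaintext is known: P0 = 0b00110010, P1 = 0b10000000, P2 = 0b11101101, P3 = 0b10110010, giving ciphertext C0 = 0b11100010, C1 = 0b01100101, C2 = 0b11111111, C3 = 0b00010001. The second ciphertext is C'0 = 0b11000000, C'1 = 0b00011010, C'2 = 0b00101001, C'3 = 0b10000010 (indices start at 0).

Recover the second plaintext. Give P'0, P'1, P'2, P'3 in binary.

In OFB with a reused IV, both messages share the same keystream S_i, so C_i ⊕ C'_i = P_i ⊕ P'_i and thus P'_i = P_i ⊕ C_i ⊕ C'_i.
P'0: 0b00110010 ⊕ 0b11100010 ⊕ 0b11000000 = 0b00010000.
P'1: 0b10000000 ⊕ 0b01100101 ⊕ 0b00011010 = 0b11111111.
P'2: 0b11101101 ⊕ 0b11111111 ⊕ 0b00101001 = 0b00111011.
P'3: 0b10110010 ⊕ 0b00010001 ⊕ 0b10000010 = 0b00100001.

P'0 = 0b00010000, P'1 = 0b11111111, P'2 = 0b00111011, P'3 = 0b00100001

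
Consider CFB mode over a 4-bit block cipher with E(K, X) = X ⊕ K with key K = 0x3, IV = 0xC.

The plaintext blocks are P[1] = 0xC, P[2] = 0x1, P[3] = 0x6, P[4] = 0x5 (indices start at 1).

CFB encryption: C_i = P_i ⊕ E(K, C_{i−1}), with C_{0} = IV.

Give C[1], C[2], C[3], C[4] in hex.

C[1]: E(K, 0xC) = 0xF; 0xC ⊕ 0xF = 0x3.
C[2]: E(K, 0x3) = 0x0; 0x1 ⊕ 0x0 = 0x1.
C[3]: E(K, 0x1) = 0x2; 0x6 ⊕ 0x2 = 0x4.
C[4]: E(K, 0x4) = 0x7; 0x5 ⊕ 0x7 = 0x2.

C[1] = 0x3, C[2] = 0x1, C[3] = 0x4, C[4] = 0x2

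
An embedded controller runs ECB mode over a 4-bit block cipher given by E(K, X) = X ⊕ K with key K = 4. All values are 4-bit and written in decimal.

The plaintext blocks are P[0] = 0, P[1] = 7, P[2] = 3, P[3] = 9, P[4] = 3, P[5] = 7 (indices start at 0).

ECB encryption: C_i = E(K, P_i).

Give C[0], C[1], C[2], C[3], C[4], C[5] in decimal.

C[0] = 4, C[1] = 3, C[2] = 7, C[3] = 13, C[4] = 7, C[5] = 3

C[0]: E(K, 0) = 4.
C[1]: E(K, 7) = 3.
C[2]: E(K, 3) = 7.
C[3]: E(K, 9) = 13.
C[4]: E(K, 3) = 7.
C[5]: E(K, 7) = 3.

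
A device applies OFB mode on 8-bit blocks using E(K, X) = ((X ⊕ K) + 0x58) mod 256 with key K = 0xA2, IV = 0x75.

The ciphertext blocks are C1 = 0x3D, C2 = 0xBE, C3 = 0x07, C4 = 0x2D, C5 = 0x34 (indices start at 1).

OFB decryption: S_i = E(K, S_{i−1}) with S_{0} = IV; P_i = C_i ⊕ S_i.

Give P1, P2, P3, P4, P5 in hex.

P1 = 0x12, P2 = 0x5B, P3 = 0x98, P4 = 0xB8, P5 = 0xBB

P1: S = E(K, 0x75) = 0x2F; 0x3D ⊕ 0x2F = 0x12.
P2: S = E(K, 0x2F) = 0xE5; 0xBE ⊕ 0xE5 = 0x5B.
P3: S = E(K, 0xE5) = 0x9F; 0x07 ⊕ 0x9F = 0x98.
P4: S = E(K, 0x9F) = 0x95; 0x2D ⊕ 0x95 = 0xB8.
P5: S = E(K, 0x95) = 0x8F; 0x34 ⊕ 0x8F = 0xBB.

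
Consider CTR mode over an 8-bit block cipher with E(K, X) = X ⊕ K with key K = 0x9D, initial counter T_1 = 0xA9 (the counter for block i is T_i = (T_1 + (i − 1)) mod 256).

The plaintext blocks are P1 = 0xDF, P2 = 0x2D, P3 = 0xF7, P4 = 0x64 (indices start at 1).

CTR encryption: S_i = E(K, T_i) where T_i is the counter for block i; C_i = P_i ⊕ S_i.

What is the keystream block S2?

0x37

C1: T = 0xA9, S = E(K, T) = 0x34; 0xDF ⊕ 0x34 = 0xEB.
C2: T = 0xAA, S = E(K, T) = 0x37; 0x2D ⊕ 0x37 = 0x1A.
So S2 = 0x37.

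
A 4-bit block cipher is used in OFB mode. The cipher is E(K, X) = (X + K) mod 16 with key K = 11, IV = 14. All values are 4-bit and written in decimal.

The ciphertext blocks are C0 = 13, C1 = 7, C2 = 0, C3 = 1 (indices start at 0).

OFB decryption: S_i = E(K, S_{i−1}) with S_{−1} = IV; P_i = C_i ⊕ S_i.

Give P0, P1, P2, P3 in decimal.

P0: S = E(K, 14) = 9; 13 ⊕ 9 = 4.
P1: S = E(K, 9) = 4; 7 ⊕ 4 = 3.
P2: S = E(K, 4) = 15; 0 ⊕ 15 = 15.
P3: S = E(K, 15) = 10; 1 ⊕ 10 = 11.

P0 = 4, P1 = 3, P2 = 15, P3 = 11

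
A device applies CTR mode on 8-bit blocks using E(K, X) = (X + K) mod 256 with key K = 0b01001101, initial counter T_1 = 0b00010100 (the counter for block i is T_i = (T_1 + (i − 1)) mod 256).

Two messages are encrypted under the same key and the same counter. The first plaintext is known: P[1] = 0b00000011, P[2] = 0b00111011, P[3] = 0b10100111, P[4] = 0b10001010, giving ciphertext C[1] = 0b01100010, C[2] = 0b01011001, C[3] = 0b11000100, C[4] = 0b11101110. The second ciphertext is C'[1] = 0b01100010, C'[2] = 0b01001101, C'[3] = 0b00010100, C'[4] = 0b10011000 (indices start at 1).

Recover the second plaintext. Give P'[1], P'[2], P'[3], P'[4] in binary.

In CTR with a reused counter, both messages share the same keystream S_i, so C_i ⊕ C'_i = P_i ⊕ P'_i and thus P'_i = P_i ⊕ C_i ⊕ C'_i.
P'[1]: 0b00000011 ⊕ 0b01100010 ⊕ 0b01100010 = 0b00000011.
P'[2]: 0b00111011 ⊕ 0b01011001 ⊕ 0b01001101 = 0b00101111.
P'[3]: 0b10100111 ⊕ 0b11000100 ⊕ 0b00010100 = 0b01110111.
P'[4]: 0b10001010 ⊕ 0b11101110 ⊕ 0b10011000 = 0b11111100.

P'[1] = 0b00000011, P'[2] = 0b00101111, P'[3] = 0b01110111, P'[4] = 0b11111100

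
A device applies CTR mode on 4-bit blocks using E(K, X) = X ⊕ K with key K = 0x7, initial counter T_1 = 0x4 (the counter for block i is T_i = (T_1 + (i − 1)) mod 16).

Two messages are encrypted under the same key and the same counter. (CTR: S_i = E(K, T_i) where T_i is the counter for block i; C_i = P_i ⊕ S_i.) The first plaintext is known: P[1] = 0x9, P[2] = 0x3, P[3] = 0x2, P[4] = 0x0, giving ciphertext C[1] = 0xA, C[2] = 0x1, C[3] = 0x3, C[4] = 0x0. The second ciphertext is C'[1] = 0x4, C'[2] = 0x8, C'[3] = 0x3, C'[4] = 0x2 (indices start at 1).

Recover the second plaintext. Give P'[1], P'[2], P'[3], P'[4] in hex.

In CTR with a reused counter, both messages share the same keystream S_i, so C_i ⊕ C'_i = P_i ⊕ P'_i and thus P'_i = P_i ⊕ C_i ⊕ C'_i.
P'[1]: 0x9 ⊕ 0xA ⊕ 0x4 = 0x7.
P'[2]: 0x3 ⊕ 0x1 ⊕ 0x8 = 0xA.
P'[3]: 0x2 ⊕ 0x3 ⊕ 0x3 = 0x2.
P'[4]: 0x0 ⊕ 0x0 ⊕ 0x2 = 0x2.

P'[1] = 0x7, P'[2] = 0xA, P'[3] = 0x2, P'[4] = 0x2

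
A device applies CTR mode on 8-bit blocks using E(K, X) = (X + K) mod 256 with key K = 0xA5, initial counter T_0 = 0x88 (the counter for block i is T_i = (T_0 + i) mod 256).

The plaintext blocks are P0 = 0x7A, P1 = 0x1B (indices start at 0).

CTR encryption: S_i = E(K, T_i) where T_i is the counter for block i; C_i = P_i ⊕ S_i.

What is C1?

C1 = 0x35

C0: T = 0x88, S = E(K, T) = 0x2D; 0x7A ⊕ 0x2D = 0x57.
C1: T = 0x89, S = E(K, T) = 0x2E; 0x1B ⊕ 0x2E = 0x35.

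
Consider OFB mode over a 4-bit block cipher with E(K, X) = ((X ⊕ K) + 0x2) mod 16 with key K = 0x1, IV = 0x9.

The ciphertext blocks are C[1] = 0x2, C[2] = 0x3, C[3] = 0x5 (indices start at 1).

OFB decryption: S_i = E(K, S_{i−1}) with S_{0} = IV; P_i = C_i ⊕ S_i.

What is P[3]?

P[3] = 0xB

P[1]: S = E(K, 0x9) = 0xA; 0x2 ⊕ 0xA = 0x8.
P[2]: S = E(K, 0xA) = 0xD; 0x3 ⊕ 0xD = 0xE.
P[3]: S = E(K, 0xD) = 0xE; 0x5 ⊕ 0xE = 0xB.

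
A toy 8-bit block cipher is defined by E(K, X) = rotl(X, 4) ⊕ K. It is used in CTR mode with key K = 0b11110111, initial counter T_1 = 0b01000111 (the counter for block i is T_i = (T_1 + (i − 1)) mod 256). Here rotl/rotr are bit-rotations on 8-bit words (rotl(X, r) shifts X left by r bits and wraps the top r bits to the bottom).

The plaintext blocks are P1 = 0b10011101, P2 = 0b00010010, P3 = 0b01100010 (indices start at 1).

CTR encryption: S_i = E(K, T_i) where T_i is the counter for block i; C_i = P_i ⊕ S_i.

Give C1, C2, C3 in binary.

C1: T = 0b01000111, S = E(K, T) = 0b10000011; 0b10011101 ⊕ 0b10000011 = 0b00011110.
C2: T = 0b01001000, S = E(K, T) = 0b01110011; 0b00010010 ⊕ 0b01110011 = 0b01100001.
C3: T = 0b01001001, S = E(K, T) = 0b01100011; 0b01100010 ⊕ 0b01100011 = 0b00000001.

C1 = 0b00011110, C2 = 0b01100001, C3 = 0b00000001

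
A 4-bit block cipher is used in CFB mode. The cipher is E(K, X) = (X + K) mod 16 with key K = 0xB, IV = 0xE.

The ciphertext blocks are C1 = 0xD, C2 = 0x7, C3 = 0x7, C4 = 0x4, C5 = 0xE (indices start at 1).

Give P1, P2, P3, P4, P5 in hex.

P1 = 0x4, P2 = 0xF, P3 = 0x5, P4 = 0x6, P5 = 0x1

CFB decryption: P_i = C_i ⊕ E(K, C_{i−1}), with C_{0} = IV.
P1: E(K, 0xE) = 0x9; 0xD ⊕ 0x9 = 0x4.
P2: E(K, 0xD) = 0x8; 0x7 ⊕ 0x8 = 0xF.
P3: E(K, 0x7) = 0x2; 0x7 ⊕ 0x2 = 0x5.
P4: E(K, 0x7) = 0x2; 0x4 ⊕ 0x2 = 0x6.
P5: E(K, 0x4) = 0xF; 0xE ⊕ 0xF = 0x1.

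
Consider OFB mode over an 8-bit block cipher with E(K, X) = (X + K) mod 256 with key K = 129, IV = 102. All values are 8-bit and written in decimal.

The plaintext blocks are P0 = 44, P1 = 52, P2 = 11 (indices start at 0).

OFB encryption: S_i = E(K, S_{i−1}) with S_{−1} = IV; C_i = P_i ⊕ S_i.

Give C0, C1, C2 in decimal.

C0 = 203, C1 = 92, C2 = 226

C0: S = E(K, 102) = 231; 44 ⊕ 231 = 203.
C1: S = E(K, 231) = 104; 52 ⊕ 104 = 92.
C2: S = E(K, 104) = 233; 11 ⊕ 233 = 226.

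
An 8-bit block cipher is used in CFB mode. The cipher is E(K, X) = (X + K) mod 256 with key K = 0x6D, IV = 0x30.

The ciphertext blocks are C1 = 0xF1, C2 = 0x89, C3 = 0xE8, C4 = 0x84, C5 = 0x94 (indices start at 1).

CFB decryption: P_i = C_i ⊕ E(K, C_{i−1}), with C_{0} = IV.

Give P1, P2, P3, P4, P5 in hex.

P1 = 0x6C, P2 = 0xD7, P3 = 0x1E, P4 = 0xD1, P5 = 0x65

P1: E(K, 0x30) = 0x9D; 0xF1 ⊕ 0x9D = 0x6C.
P2: E(K, 0xF1) = 0x5E; 0x89 ⊕ 0x5E = 0xD7.
P3: E(K, 0x89) = 0xF6; 0xE8 ⊕ 0xF6 = 0x1E.
P4: E(K, 0xE8) = 0x55; 0x84 ⊕ 0x55 = 0xD1.
P5: E(K, 0x84) = 0xF1; 0x94 ⊕ 0xF1 = 0x65.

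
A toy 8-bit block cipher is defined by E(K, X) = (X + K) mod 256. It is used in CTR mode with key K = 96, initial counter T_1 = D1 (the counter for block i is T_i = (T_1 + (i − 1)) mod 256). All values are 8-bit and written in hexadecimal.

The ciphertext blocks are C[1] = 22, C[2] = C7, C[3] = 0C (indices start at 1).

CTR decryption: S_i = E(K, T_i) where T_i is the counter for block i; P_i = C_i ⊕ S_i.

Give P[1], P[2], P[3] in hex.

P[1] = 45, P[2] = AF, P[3] = 65

P[1]: T = D1, S = E(K, T) = 67; 22 ⊕ 67 = 45.
P[2]: T = D2, S = E(K, T) = 68; C7 ⊕ 68 = AF.
P[3]: T = D3, S = E(K, T) = 69; 0C ⊕ 69 = 65.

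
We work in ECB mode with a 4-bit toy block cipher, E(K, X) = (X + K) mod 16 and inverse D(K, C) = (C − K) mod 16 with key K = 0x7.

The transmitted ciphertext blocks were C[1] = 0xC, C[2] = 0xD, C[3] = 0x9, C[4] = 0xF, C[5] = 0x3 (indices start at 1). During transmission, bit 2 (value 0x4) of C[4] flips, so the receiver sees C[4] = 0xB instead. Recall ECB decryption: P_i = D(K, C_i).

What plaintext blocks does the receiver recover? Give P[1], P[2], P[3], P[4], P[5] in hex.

Only C[4] changed, to 0xB. In ECB, a change in C_i affects only P_i. Decrypting the received ciphertext:
P[1]: D(K, 0xC) = 0x5.
P[2]: D(K, 0xD) = 0x6.
P[3]: D(K, 0x9) = 0x2.
P[4]: D(K, 0xB) = 0x4.
P[5]: D(K, 0x3) = 0xC.
Blocks that differ from the original plaintext: P[4].

P[1] = 0x5, P[2] = 0x6, P[3] = 0x2, P[4] = 0x4, P[5] = 0xC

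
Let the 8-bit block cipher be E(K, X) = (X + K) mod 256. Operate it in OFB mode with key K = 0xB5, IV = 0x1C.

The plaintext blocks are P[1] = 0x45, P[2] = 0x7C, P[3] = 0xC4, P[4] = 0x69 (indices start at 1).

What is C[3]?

C[3] = 0xFF

OFB encryption: S_i = E(K, S_{i−1}) with S_{0} = IV; C_i = P_i ⊕ S_i.
C[1]: S = E(K, 0x1C) = 0xD1; 0x45 ⊕ 0xD1 = 0x94.
C[2]: S = E(K, 0xD1) = 0x86; 0x7C ⊕ 0x86 = 0xFA.
C[3]: S = E(K, 0x86) = 0x3B; 0xC4 ⊕ 0x3B = 0xFF.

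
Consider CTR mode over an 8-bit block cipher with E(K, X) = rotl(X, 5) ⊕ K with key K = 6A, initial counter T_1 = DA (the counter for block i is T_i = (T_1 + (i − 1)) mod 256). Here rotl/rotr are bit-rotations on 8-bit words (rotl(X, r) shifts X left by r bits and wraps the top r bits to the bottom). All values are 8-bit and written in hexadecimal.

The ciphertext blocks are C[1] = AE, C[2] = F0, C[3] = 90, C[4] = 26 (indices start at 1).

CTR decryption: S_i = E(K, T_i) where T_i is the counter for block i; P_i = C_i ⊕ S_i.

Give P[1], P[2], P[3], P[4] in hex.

P[1]: T = DA, S = E(K, T) = 31; AE ⊕ 31 = 9F.
P[2]: T = DB, S = E(K, T) = 11; F0 ⊕ 11 = E1.
P[3]: T = DC, S = E(K, T) = F1; 90 ⊕ F1 = 61.
P[4]: T = DD, S = E(K, T) = D1; 26 ⊕ D1 = F7.

P[1] = 9F, P[2] = E1, P[3] = 61, P[4] = F7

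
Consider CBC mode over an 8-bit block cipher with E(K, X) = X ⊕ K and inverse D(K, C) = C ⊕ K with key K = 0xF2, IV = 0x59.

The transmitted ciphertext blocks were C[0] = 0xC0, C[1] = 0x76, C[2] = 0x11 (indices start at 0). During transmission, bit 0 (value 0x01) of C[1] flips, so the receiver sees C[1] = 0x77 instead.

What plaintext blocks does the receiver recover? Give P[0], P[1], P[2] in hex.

P[0] = 0x6B, P[1] = 0x45, P[2] = 0x94

CBC decryption: P_i = D(K, C_i) ⊕ C_{i−1}, with C_{−1} = IV.
Only C[1] changed, to 0x77. In CBC, a change in C_i garbles P_i and flips the same bit in P_{i+1}. Decrypting the received ciphertext:
P[0]: D(K, 0xC0) = 0x32; 0x32 ⊕ 0x59 = 0x6B.
P[1]: D(K, 0x77) = 0x85; 0x85 ⊕ 0xC0 = 0x45.
P[2]: D(K, 0x11) = 0xE3; 0xE3 ⊕ 0x77 = 0x94.
Blocks that differ from the original plaintext: P[1], P[2].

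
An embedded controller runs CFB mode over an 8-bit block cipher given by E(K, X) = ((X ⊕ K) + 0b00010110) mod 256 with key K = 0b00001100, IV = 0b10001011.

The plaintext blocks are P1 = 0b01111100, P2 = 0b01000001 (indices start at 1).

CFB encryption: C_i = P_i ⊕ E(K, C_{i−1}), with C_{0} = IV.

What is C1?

C1 = 0b11100001

C1: E(K, 0b10001011) = 0b10011101; 0b01111100 ⊕ 0b10011101 = 0b11100001.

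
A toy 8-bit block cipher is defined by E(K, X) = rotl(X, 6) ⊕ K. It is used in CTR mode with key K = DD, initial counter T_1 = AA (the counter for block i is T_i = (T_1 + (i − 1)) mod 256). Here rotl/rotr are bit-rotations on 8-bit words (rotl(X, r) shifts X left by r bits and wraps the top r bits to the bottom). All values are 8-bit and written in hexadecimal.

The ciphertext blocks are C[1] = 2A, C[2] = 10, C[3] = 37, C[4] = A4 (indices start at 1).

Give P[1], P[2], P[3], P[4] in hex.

P[1] = 5D, P[2] = 27, P[3] = C1, P[4] = 12

CTR decryption: S_i = E(K, T_i) where T_i is the counter for block i; P_i = C_i ⊕ S_i.
P[1]: T = AA, S = E(K, T) = 77; 2A ⊕ 77 = 5D.
P[2]: T = AB, S = E(K, T) = 37; 10 ⊕ 37 = 27.
P[3]: T = AC, S = E(K, T) = F6; 37 ⊕ F6 = C1.
P[4]: T = AD, S = E(K, T) = B6; A4 ⊕ B6 = 12.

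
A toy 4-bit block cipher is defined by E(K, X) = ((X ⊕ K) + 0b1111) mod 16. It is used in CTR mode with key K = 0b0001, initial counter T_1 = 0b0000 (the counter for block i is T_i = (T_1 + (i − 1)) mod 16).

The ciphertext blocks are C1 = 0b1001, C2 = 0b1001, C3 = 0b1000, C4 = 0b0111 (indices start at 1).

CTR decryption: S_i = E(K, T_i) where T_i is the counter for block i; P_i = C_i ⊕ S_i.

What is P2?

P2 = 0b0110

P2: T = 0b0001, S = E(K, T) = 0b1111; 0b1001 ⊕ 0b1111 = 0b0110.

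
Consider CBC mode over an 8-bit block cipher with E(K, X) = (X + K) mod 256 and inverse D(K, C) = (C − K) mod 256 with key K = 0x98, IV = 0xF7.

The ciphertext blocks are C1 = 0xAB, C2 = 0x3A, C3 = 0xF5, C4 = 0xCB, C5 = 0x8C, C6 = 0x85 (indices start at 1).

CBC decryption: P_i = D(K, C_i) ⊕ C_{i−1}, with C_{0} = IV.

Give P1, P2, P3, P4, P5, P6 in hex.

P1: D(K, 0xAB) = 0x13; 0x13 ⊕ 0xF7 = 0xE4.
P2: D(K, 0x3A) = 0xA2; 0xA2 ⊕ 0xAB = 0x09.
P3: D(K, 0xF5) = 0x5D; 0x5D ⊕ 0x3A = 0x67.
P4: D(K, 0xCB) = 0x33; 0x33 ⊕ 0xF5 = 0xC6.
P5: D(K, 0x8C) = 0xF4; 0xF4 ⊕ 0xCB = 0x3F.
P6: D(K, 0x85) = 0xED; 0xED ⊕ 0x8C = 0x61.

P1 = 0xE4, P2 = 0x09, P3 = 0x67, P4 = 0xC6, P5 = 0x3F, P6 = 0x61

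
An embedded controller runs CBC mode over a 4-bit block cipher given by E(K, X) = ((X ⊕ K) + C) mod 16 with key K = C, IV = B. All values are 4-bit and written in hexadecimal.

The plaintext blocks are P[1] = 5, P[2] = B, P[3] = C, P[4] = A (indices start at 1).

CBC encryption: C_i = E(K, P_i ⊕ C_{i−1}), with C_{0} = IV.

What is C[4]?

C[4] = 3

C[1]: P[1] ⊕ B = E; E(K, E) = E.
C[2]: P[2] ⊕ E = 5; E(K, 5) = 5.
C[3]: P[3] ⊕ 5 = 9; E(K, 9) = 1.
C[4]: P[4] ⊕ 1 = B; E(K, B) = 3.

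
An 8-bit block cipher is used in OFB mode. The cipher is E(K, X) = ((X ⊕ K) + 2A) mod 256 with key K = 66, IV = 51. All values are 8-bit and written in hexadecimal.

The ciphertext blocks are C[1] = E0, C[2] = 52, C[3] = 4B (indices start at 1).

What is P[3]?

P[3] = CA

OFB decryption: S_i = E(K, S_{i−1}) with S_{0} = IV; P_i = C_i ⊕ S_i.
P[1]: S = E(K, 51) = 61; E0 ⊕ 61 = 81.
P[2]: S = E(K, 61) = 31; 52 ⊕ 31 = 63.
P[3]: S = E(K, 31) = 81; 4B ⊕ 81 = CA.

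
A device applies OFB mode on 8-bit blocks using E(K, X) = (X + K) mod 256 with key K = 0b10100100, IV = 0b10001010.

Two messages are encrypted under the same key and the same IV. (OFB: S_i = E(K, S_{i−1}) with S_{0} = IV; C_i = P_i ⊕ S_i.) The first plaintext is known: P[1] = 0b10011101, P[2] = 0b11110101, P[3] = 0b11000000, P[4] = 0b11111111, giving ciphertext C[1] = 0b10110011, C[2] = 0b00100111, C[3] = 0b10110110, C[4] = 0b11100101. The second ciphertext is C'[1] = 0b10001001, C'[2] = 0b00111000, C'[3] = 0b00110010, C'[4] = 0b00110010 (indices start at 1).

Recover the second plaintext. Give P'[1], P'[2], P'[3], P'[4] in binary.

In OFB with a reused IV, both messages share the same keystream S_i, so C_i ⊕ C'_i = P_i ⊕ P'_i and thus P'_i = P_i ⊕ C_i ⊕ C'_i.
P'[1]: 0b10011101 ⊕ 0b10110011 ⊕ 0b10001001 = 0b10100111.
P'[2]: 0b11110101 ⊕ 0b00100111 ⊕ 0b00111000 = 0b11101010.
P'[3]: 0b11000000 ⊕ 0b10110110 ⊕ 0b00110010 = 0b01000100.
P'[4]: 0b11111111 ⊕ 0b11100101 ⊕ 0b00110010 = 0b00101000.

P'[1] = 0b10100111, P'[2] = 0b11101010, P'[3] = 0b01000100, P'[4] = 0b00101000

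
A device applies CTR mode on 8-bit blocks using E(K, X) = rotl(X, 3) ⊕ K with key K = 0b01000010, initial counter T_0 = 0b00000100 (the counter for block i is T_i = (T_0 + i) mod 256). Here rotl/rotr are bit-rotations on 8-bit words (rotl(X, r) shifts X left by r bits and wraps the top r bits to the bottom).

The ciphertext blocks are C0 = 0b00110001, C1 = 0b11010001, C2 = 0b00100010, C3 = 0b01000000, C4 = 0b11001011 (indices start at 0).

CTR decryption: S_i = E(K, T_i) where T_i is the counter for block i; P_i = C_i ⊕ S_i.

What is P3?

P3 = 0b00111010

P3: T = 0b00000111, S = E(K, T) = 0b01111010; 0b01000000 ⊕ 0b01111010 = 0b00111010.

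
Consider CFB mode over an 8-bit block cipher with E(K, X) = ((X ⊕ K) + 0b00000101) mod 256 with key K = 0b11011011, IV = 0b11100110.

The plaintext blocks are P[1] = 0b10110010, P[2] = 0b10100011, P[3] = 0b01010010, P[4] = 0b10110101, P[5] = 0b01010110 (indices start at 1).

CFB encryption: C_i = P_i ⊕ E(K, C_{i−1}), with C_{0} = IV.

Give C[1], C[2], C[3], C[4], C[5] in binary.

C[1]: E(K, 0b11100110) = 0b01000010; 0b10110010 ⊕ 0b01000010 = 0b11110000.
C[2]: E(K, 0b11110000) = 0b00110000; 0b10100011 ⊕ 0b00110000 = 0b10010011.
C[3]: E(K, 0b10010011) = 0b01001101; 0b01010010 ⊕ 0b01001101 = 0b00011111.
C[4]: E(K, 0b00011111) = 0b11001001; 0b10110101 ⊕ 0b11001001 = 0b01111100.
C[5]: E(K, 0b01111100) = 0b10101100; 0b01010110 ⊕ 0b10101100 = 0b11111010.

C[1] = 0b11110000, C[2] = 0b10010011, C[3] = 0b00011111, C[4] = 0b01111100, C[5] = 0b11111010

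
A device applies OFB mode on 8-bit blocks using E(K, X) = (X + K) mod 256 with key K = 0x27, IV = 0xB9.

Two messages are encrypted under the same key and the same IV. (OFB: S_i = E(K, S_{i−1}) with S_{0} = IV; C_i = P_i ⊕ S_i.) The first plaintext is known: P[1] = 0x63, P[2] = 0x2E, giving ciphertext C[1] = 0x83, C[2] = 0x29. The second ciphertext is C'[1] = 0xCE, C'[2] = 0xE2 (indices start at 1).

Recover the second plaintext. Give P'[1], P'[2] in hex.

P'[1] = 0x2E, P'[2] = 0xE5

In OFB with a reused IV, both messages share the same keystream S_i, so C_i ⊕ C'_i = P_i ⊕ P'_i and thus P'_i = P_i ⊕ C_i ⊕ C'_i.
P'[1]: 0x63 ⊕ 0x83 ⊕ 0xCE = 0x2E.
P'[2]: 0x2E ⊕ 0x29 ⊕ 0xE2 = 0xE5.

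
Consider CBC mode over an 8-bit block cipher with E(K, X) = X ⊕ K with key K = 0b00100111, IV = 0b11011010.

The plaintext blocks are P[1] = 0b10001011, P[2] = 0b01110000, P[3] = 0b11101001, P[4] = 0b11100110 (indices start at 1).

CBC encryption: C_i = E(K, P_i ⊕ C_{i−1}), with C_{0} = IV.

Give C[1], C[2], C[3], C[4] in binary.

C[1] = 0b01110110, C[2] = 0b00100001, C[3] = 0b11101111, C[4] = 0b00101110

C[1]: P[1] ⊕ 0b11011010 = 0b01010001; E(K, 0b01010001) = 0b01110110.
C[2]: P[2] ⊕ 0b01110110 = 0b00000110; E(K, 0b00000110) = 0b00100001.
C[3]: P[3] ⊕ 0b00100001 = 0b11001000; E(K, 0b11001000) = 0b11101111.
C[4]: P[4] ⊕ 0b11101111 = 0b00001001; E(K, 0b00001001) = 0b00101110.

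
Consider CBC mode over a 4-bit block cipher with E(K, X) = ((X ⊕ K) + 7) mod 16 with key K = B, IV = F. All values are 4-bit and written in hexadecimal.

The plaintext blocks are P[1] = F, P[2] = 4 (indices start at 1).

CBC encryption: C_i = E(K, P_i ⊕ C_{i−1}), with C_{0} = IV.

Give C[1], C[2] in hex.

C[1] = 2, C[2] = 4

C[1]: P[1] ⊕ F = 0; E(K, 0) = 2.
C[2]: P[2] ⊕ 2 = 6; E(K, 6) = 4.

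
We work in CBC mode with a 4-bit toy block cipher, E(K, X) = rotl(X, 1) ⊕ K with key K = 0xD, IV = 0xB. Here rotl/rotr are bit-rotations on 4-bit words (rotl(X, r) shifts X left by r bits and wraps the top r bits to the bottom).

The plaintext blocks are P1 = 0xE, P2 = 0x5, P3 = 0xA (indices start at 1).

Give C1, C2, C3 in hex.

CBC encryption: C_i = E(K, P_i ⊕ C_{i−1}), with C_{0} = IV.
C1: P1 ⊕ 0xB = 0x5; E(K, 0x5) = 0x7.
C2: P2 ⊕ 0x7 = 0x2; E(K, 0x2) = 0x9.
C3: P3 ⊕ 0x9 = 0x3; E(K, 0x3) = 0xB.

C1 = 0x7, C2 = 0x9, C3 = 0xB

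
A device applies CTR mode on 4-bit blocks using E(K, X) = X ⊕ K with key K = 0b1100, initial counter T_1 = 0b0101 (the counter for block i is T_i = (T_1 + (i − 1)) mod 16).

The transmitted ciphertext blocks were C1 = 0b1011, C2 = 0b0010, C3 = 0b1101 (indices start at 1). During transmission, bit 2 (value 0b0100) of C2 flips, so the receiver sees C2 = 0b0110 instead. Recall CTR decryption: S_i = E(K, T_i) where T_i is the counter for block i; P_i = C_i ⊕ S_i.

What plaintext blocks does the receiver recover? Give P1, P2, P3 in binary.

Only C2 changed, to 0b0110. In CTR, a change in C_i flips the same bit in P_i only; the keystream is unaffected. Decrypting the received ciphertext:
P1: T = 0b0101, S = E(K, T) = 0b1001; 0b1011 ⊕ 0b1001 = 0b0010.
P2: T = 0b0110, S = E(K, T) = 0b1010; 0b0110 ⊕ 0b1010 = 0b1100.
P3: T = 0b0111, S = E(K, T) = 0b1011; 0b1101 ⊕ 0b1011 = 0b0110.
Blocks that differ from the original plaintext: P2.

P1 = 0b0010, P2 = 0b1100, P3 = 0b0110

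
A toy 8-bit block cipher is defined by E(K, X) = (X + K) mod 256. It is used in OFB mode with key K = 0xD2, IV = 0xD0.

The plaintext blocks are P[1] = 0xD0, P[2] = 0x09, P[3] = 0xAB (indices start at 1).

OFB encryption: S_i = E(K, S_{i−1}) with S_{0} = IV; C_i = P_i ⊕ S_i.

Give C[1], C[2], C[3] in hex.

C[1]: S = E(K, 0xD0) = 0xA2; 0xD0 ⊕ 0xA2 = 0x72.
C[2]: S = E(K, 0xA2) = 0x74; 0x09 ⊕ 0x74 = 0x7D.
C[3]: S = E(K, 0x74) = 0x46; 0xAB ⊕ 0x46 = 0xED.

C[1] = 0x72, C[2] = 0x7D, C[3] = 0xED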